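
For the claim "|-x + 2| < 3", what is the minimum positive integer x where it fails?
Testing positive integers:
x = 1: LHS = |-1 + 2| = |1| = 1; 1 < 3 — holds
x = 2: LHS = |-2 + 2| = |0| = 0; 0 < 3 — holds
x = 3: LHS = |-3 + 2| = |-1| = 1; 1 < 3 — holds
x = 4: LHS = |-4 + 2| = |-2| = 2; 2 < 3 — holds
x = 5: LHS = |-5 + 2| = |-3| = 3; 3 < 3 — FAILS  ← smallest positive counterexample

Answer: x = 5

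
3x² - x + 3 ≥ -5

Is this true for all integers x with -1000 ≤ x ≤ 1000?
Over all integers in [-1000, 1000], LHS − RHS is smallest at x = 0, where it equals 8:
x = 0: LHS = 3·0² - 0 + 3 = 3; 3 ≥ -5 — holds
At the ends of the range:
x = -1000: LHS = 3·(-1000)² - (-1000) + 3 = 3001003; 3001003 ≥ -5 — holds
x = 1000: LHS = 3·1000² - 1000 + 3 = 2999003; 2999003 ≥ -5 — holds
Hence LHS − RHS is never negative, i.e. LHS ≥ RHS throughout, so the relation holds for every integer in [-1000, 1000].

No counterexample exists.

Answer: True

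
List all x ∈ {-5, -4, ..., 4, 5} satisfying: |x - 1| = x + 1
Holds for: {0}
Fails for: {-5, -4, -3, -2, -1, 1, 2, 3, 4, 5}

Answer: {0}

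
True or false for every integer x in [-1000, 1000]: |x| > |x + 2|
The claim fails at x = 0:
x = 0: LHS = |0| = 0, RHS = |0 + 2| = |2| = 2; 0 > 2 — FAILS

Because a single integer refutes it, the statement is false.

Answer: False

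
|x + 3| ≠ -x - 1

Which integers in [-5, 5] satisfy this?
Holds for: {-5, -4, -3, -1, 0, 1, 2, 3, 4, 5}
Fails for: {-2}

Answer: {-5, -4, -3, -1, 0, 1, 2, 3, 4, 5}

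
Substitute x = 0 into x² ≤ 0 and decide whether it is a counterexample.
Substitute x = 0 into the relation:
x = 0: LHS = 0² = 0; 0 ≤ 0 — holds

The claim holds here, so x = 0 is not a counterexample. (A counterexample exists elsewhere, e.g. x = 1.)

Answer: No, x = 0 is not a counterexample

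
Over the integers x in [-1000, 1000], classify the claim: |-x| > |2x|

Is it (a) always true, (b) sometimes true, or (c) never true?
Over all integers in [-1000, 1000], LHS − RHS is largest at x = 0, where it equals 0:
x = 0: LHS = |-0| = |0| = 0, RHS = |2·0| = |0| = 0; 0 > 0 — FAILS
At the ends of the range:
x = -1000: LHS = |-(-1000)| = |1000| = 1000, RHS = |2·(-1000)| = |-2000| = 2000; 1000 > 2000 — FAILS
x = 1000: LHS = |-1000| = 1000, RHS = |2·1000| = |2000| = 2000; 1000 > 2000 — FAILS
Hence LHS − RHS is never positive, i.e. LHS ≤ RHS throughout, so the claimed relation (>) fails for every integer in [-1000, 1000].

No integer in the range satisfies it.

Answer: Never true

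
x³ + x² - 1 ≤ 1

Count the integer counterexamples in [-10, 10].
Counterexamples in [-10, 10]: {2, 3, 4, 5, 6, 7, 8, 9, 10}.

Counting them gives 9 values.

Answer: 9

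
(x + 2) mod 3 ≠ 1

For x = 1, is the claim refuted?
Substitute x = 1 into the relation:
x = 1: LHS = (1 + 2) mod 3 = 3 mod 3 = 0; 0 ≠ 1 — holds

The claim holds here, so x = 1 is not a counterexample. (A counterexample exists elsewhere, e.g. x = -1.)

Answer: No, x = 1 is not a counterexample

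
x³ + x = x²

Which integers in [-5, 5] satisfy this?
Holds for: {0}
Fails for: {-5, -4, -3, -2, -1, 1, 2, 3, 4, 5}

Answer: {0}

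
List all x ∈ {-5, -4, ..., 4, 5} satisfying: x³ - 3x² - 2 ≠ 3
Track d = LHS − RHS over the integers in [-5, 5]. Equality would need d = 0, but d changes sign only between consecutive integers, jumping over 0:
x = 3: LHS = 3³ - 3·3² - 2 = -2; -2 ≠ 3 — holds  (d = -5)
x = 4: LHS = 4³ - 3·4² - 2 = 14; 14 ≠ 3 — holds  (d = 11)
Away from these crossings d keeps a constant sign, and checking every integer in [-5, 5] confirms d ≠ 0 throughout. Hence the two sides are never equal, so the relation holds for every integer in [-5, 5].

Answer: All integers in [-5, 5]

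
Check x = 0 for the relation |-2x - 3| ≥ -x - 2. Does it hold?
x = 0: LHS = |-2·0 - 3| = |-3| = 3, RHS = -0 - 2 = -2; 3 ≥ -2 — holds

The relation is satisfied at x = 0.

Answer: Yes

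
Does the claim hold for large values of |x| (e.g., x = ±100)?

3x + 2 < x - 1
x = 100: LHS = 3·100 + 2 = 302, RHS = 100 - 1 = 99; 302 < 99 — FAILS
x = -100: LHS = 3·(-100) + 2 = -298, RHS = (-100) - 1 = -101; -298 < -101 — holds

Answer: Partially: fails for x = 100, holds for x = -100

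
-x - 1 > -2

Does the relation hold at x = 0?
x = 0: LHS = -0 - 1 = -1; -1 > -2 — holds

The relation is satisfied at x = 0.

Answer: Yes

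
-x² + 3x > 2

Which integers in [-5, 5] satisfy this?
Over all integers in [-5, 5], LHS − RHS is largest at x = 1, where it equals 0:
x = 1: LHS = -1² + 3·1 = 2; 2 > 2 — FAILS
At the ends of the range:
x = -5: LHS = -(-5)² + 3·(-5) = -40; -40 > 2 — FAILS
x = 5: LHS = -5² + 3·5 = -10; -10 > 2 — FAILS
Hence LHS − RHS is never positive, i.e. LHS ≤ RHS throughout, so the claimed relation (>) fails for every integer in [-5, 5].

Answer: None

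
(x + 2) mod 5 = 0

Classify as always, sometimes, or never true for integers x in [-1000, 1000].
Holds at x = -2: LHS = ((-2) + 2) mod 5 = 0 mod 5 = 0; 0 = 0 — holds
Fails at x = 0: LHS = (0 + 2) mod 5 = 2 mod 5 = 2; 2 = 0 — FAILS
It is satisfied by some integers in the range but not all.

Answer: Sometimes true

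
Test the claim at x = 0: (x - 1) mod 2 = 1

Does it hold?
x = 0: LHS = (0 - 1) mod 2 = (-1) mod 2 = 1; 1 = 1 — holds

The relation is satisfied at x = 0.

Answer: Yes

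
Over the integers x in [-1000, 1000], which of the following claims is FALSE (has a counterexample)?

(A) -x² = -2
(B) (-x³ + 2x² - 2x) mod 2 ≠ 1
(A) x = 0: LHS = -0² = 0; 0 = -2 — FAILS
(B) x = 1: LHS = (-1³ + 2·1² - 2·1) mod 2 = (-1) mod 2 = 1; 1 ≠ 1 — FAILS

Answer: Both A and B are false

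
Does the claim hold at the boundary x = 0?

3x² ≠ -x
x = 0: LHS = 3·0² = 0, RHS = -0 = 0; 0 ≠ 0 — FAILS

The relation fails at x = 0, so x = 0 is a counterexample.

Answer: No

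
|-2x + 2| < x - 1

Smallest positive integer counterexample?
Testing positive integers:
x = 1: LHS = |-2·1 + 2| = |0| = 0, RHS = 1 - 1 = 0; 0 < 0 — FAILS  ← smallest positive counterexample

Answer: x = 1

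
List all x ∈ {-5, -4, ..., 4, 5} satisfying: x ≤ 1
Holds for: {-5, -4, -3, -2, -1, 0, 1}
Fails for: {2, 3, 4, 5}

Answer: {-5, -4, -3, -2, -1, 0, 1}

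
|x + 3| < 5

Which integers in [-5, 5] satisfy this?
Holds for: {-5, -4, -3, -2, -1, 0, 1}
Fails for: {2, 3, 4, 5}

Answer: {-5, -4, -3, -2, -1, 0, 1}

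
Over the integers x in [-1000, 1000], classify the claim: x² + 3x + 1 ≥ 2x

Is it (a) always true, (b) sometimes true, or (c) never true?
Over all integers in [-1000, 1000], LHS − RHS is smallest at x = 0, where it equals 1:
x = 0: LHS = 0² + 3·0 + 1 = 1, RHS = 2·0 = 0; 1 ≥ 0 — holds
At the ends of the range:
x = -1000: LHS = (-1000)² + 3·(-1000) + 1 = 997001, RHS = 2·(-1000) = -2000; 997001 ≥ -2000 — holds
x = 1000: LHS = 1000² + 3·1000 + 1 = 1003001, RHS = 2·1000 = 2000; 1003001 ≥ 2000 — holds
Hence LHS − RHS is never negative, i.e. LHS ≥ RHS throughout, so the relation holds for every integer in [-1000, 1000].

No counterexample exists.

Answer: Always true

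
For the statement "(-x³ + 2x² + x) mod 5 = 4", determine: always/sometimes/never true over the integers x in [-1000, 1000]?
Holds at x = -2: LHS = (-(-2)³ + 2·(-2)² + (-2)) mod 5 = 14 mod 5 = 4; 4 = 4 — holds
Fails at x = 0: LHS = (-0³ + 2·0² + 0) mod 5 = 0 mod 5 = 0; 0 = 4 — FAILS
It is satisfied by some integers in the range but not all.

Answer: Sometimes true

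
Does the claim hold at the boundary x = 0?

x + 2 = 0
x = 0: LHS = 0 + 2 = 2; 2 = 0 — FAILS

The relation fails at x = 0, so x = 0 is a counterexample.

Answer: No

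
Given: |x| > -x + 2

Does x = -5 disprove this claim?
Substitute x = -5 into the relation:
x = -5: LHS = |-5| = 5, RHS = -(-5) + 2 = 7; 5 > 7 — FAILS

Since the claim fails at x = -5, this value is a counterexample.

Answer: Yes, x = -5 is a counterexample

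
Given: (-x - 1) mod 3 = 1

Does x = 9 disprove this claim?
Substitute x = 9 into the relation:
x = 9: LHS = (-9 - 1) mod 3 = (-10) mod 3 = 2; 2 = 1 — FAILS

Since the claim fails at x = 9, this value is a counterexample.

Answer: Yes, x = 9 is a counterexample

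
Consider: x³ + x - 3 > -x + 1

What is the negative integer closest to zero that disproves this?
Testing negative integers from -1 downward:
x = -1: LHS = (-1)³ + (-1) - 3 = -5, RHS = -(-1) + 1 = 2; -5 > 2 — FAILS  ← closest negative counterexample to 0

Answer: x = -1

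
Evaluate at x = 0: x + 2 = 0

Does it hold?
x = 0: LHS = 0 + 2 = 2; 2 = 0 — FAILS

The relation fails at x = 0, so x = 0 is a counterexample.

Answer: No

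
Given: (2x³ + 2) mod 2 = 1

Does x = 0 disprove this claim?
Substitute x = 0 into the relation:
x = 0: LHS = (2·0³ + 2) mod 2 = 2 mod 2 = 0; 0 = 1 — FAILS

Since the claim fails at x = 0, this value is a counterexample.

Answer: Yes, x = 0 is a counterexample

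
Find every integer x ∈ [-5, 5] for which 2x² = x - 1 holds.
Over all integers in [-5, 5], LHS − RHS is always positive; it is smallest at x = 0, where it equals 1:
x = 0: LHS = 2·0² = 0, RHS = 0 - 1 = -1; 0 = -1 — FAILS
At the ends of the range:
x = -5: LHS = 2·(-5)² = 50, RHS = (-5) - 1 = -6; 50 = -6 — FAILS
x = 5: LHS = 2·5² = 50, RHS = 5 - 1 = 4; 50 = 4 — FAILS
Hence LHS − RHS is never 0, i.e. the two sides are never equal, so the claimed relation (=) fails for every integer in [-5, 5].

Answer: None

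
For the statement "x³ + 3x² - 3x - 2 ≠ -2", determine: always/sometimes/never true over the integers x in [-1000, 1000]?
Holds at x = 1: LHS = 1³ + 3·1² - 3·1 - 2 = -1; -1 ≠ -2 — holds
Fails at x = 0: LHS = 0³ + 3·0² - 3·0 - 2 = -2; -2 ≠ -2 — FAILS
It is satisfied by some integers in the range but not all.

Answer: Sometimes true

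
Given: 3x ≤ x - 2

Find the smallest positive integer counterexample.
Testing positive integers:
x = 1: LHS = 3·1 = 3, RHS = 1 - 2 = -1; 3 ≤ -1 — FAILS  ← smallest positive counterexample

Answer: x = 1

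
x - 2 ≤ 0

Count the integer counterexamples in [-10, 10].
Counterexamples in [-10, 10]: {3, 4, 5, 6, 7, 8, 9, 10}.

Counting them gives 8 values.

Answer: 8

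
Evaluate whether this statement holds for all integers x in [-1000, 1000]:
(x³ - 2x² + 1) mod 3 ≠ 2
For a polynomial with integer coefficients, its value mod 3 depends only on x mod 3, so it suffices to check one representative of each residue class, x = 0, 1, 2:
x = 0: LHS = (0³ - 2·0² + 1) mod 3 = 1 mod 3 = 1; 1 ≠ 2 — holds
x = 1: LHS = (1³ - 2·1² + 1) mod 3 = 0 mod 3 = 0; 0 ≠ 2 — holds
x = 2: LHS = (2³ - 2·2² + 1) mod 3 = 1 mod 3 = 1; 1 ≠ 2 — holds
The relation holds in every residue class, so the relation holds for every integer in [-1000, 1000].

No counterexample exists.

Answer: True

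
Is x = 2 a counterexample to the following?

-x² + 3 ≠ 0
Substitute x = 2 into the relation:
x = 2: LHS = -2² + 3 = -1; -1 ≠ 0 — holds

The relation holds at x = 2, so it is not a counterexample.

Answer: No, x = 2 is not a counterexample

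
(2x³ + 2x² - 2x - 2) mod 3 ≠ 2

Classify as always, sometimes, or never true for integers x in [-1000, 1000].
For a polynomial with integer coefficients, its value mod 3 depends only on x mod 3, so it suffices to check one representative of each residue class, x = 0, 1, 2:
x = 0: LHS = (2·0³ + 2·0² - 2·0 - 2) mod 3 = (-2) mod 3 = 1; 1 ≠ 2 — holds
x = 1: LHS = (2·1³ + 2·1² - 2·1 - 2) mod 3 = 0 mod 3 = 0; 0 ≠ 2 — holds
x = 2: LHS = (2·2³ + 2·2² - 2·2 - 2) mod 3 = 18 mod 3 = 0; 0 ≠ 2 — holds
The relation holds in every residue class, so the relation holds for every integer in [-1000, 1000].

No counterexample exists.

Answer: Always true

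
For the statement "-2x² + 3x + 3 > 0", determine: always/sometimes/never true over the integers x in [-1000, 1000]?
Holds at x = 0: LHS = -2·0² + 3·0 + 3 = 3; 3 > 0 — holds
Fails at x = -1: LHS = -2·(-1)² + 3·(-1) + 3 = -2; -2 > 0 — FAILS
It is satisfied by some integers in the range but not all.

Answer: Sometimes true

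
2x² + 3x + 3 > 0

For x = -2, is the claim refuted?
Substitute x = -2 into the relation:
x = -2: LHS = 2·(-2)² + 3·(-2) + 3 = 5; 5 > 0 — holds

The relation holds at x = -2, so it is not a counterexample.

Answer: No, x = -2 is not a counterexample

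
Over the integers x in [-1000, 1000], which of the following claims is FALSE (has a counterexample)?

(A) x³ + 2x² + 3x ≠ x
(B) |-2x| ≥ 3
(A) x = 0: LHS = 0³ + 2·0² + 3·0 = 0; 0 ≠ 0 — FAILS
(B) x = 0: LHS = |-2·0| = |0| = 0; 0 ≥ 3 — FAILS

Answer: Both A and B are false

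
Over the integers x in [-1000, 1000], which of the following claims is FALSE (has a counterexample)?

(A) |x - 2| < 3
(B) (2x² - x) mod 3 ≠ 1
(A) x = -1: LHS = |(-1) - 2| = |-3| = 3; 3 < 3 — FAILS
(B) x = 1: LHS = (2·1² - 1) mod 3 = 1 mod 3 = 1; 1 ≠ 1 — FAILS

Answer: Both A and B are false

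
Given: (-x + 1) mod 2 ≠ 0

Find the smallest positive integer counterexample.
Testing positive integers:
x = 1: LHS = (-1 + 1) mod 2 = 0 mod 2 = 0; 0 ≠ 0 — FAILS  ← smallest positive counterexample

Answer: x = 1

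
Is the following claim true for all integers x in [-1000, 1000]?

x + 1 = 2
The claim fails at x = 0:
x = 0: LHS = 0 + 1 = 1; 1 = 2 — FAILS

Because a single integer refutes it, the statement is false.

Answer: False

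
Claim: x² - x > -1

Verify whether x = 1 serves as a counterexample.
Substitute x = 1 into the relation:
x = 1: LHS = 1² - 1 = 0; 0 > -1 — holds

The relation holds at x = 1, so it is not a counterexample.

Answer: No, x = 1 is not a counterexample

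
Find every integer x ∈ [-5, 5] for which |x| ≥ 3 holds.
Holds for: {-5, -4, -3, 3, 4, 5}
Fails for: {-2, -1, 0, 1, 2}

Answer: {-5, -4, -3, 3, 4, 5}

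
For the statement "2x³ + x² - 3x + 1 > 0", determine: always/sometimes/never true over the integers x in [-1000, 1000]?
Holds at x = 0: LHS = 2·0³ + 0² - 3·0 + 1 = 1; 1 > 0 — holds
Fails at x = -2: LHS = 2·(-2)³ + (-2)² - 3·(-2) + 1 = -5; -5 > 0 — FAILS
It is satisfied by some integers in the range but not all.

Answer: Sometimes true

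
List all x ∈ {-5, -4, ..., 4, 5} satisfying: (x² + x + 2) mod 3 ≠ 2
Holds for: {-5, -2, 1, 4}
Fails for: {-4, -3, -1, 0, 2, 3, 5}

Answer: {-5, -2, 1, 4}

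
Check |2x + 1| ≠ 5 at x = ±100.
x = 100: LHS = |2·100 + 1| = |201| = 201; 201 ≠ 5 — holds
x = -100: LHS = |2·(-100) + 1| = |-199| = 199; 199 ≠ 5 — holds

Answer: Yes, holds for both x = 100 and x = -100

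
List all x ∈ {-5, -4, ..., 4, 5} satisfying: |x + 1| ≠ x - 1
Over all integers in [-5, 5], LHS − RHS is always positive; it is smallest at x = 0, where it equals 2:
x = 0: LHS = |0 + 1| = |1| = 1, RHS = 0 - 1 = -1; 1 ≠ -1 — holds
At the ends of the range:
x = -5: LHS = |(-5) + 1| = |-4| = 4, RHS = (-5) - 1 = -6; 4 ≠ -6 — holds
x = 5: LHS = |5 + 1| = |6| = 6, RHS = 5 - 1 = 4; 6 ≠ 4 — holds
Hence LHS − RHS is never 0, i.e. the two sides are never equal, so the relation holds for every integer in [-5, 5].

Answer: All integers in [-5, 5]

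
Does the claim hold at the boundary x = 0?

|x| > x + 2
x = 0: LHS = |0| = 0, RHS = 0 + 2 = 2; 0 > 2 — FAILS

The relation fails at x = 0, so x = 0 is a counterexample.

Answer: No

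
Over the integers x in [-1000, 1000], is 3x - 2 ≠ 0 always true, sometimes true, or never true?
Track d = LHS − RHS over the integers in [-1000, 1000]. Equality would need d = 0, but d changes sign only between consecutive integers, jumping over 0:
x = 0: LHS = 3·0 - 2 = -2; -2 ≠ 0 — holds  (d = -2)
x = 1: LHS = 3·1 - 2 = 1; 1 ≠ 0 — holds  (d = 1)
Away from these crossings d keeps a constant sign, and checking every integer in [-1000, 1000] confirms d ≠ 0 throughout. Hence the two sides are never equal, so the relation holds for every integer in [-1000, 1000].

No counterexample exists.

Answer: Always true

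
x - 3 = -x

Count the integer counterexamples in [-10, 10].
Counterexamples in [-10, 10]: {-10, -9, -8, -7, -6, -5, -4, -3, -2, -1, 0, 1, 2, 3, 4, 5, 6, 7, 8, 9, 10}.

Counting them gives 21 values.

Answer: 21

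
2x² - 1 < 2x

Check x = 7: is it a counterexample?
Substitute x = 7 into the relation:
x = 7: LHS = 2·7² - 1 = 97, RHS = 2·7 = 14; 97 < 14 — FAILS

Since the claim fails at x = 7, this value is a counterexample.

Answer: Yes, x = 7 is a counterexample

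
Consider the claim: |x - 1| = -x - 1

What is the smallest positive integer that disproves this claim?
Testing positive integers:
x = 1: LHS = |1 - 1| = |0| = 0, RHS = -1 - 1 = -2; 0 = -2 — FAILS  ← smallest positive counterexample

Answer: x = 1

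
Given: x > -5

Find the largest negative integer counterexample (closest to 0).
Testing negative integers from -1 downward:
x = -1: -1 > -5 — holds
x = -2: -2 > -5 — holds
x = -3: -3 > -5 — holds
x = -4: -4 > -5 — holds
x = -5: -5 > -5 — FAILS  ← closest negative counterexample to 0

Answer: x = -5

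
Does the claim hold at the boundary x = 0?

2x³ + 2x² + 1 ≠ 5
x = 0: LHS = 2·0³ + 2·0² + 1 = 1; 1 ≠ 5 — holds

The relation is satisfied at x = 0.

Answer: Yes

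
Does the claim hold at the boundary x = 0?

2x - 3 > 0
x = 0: LHS = 2·0 - 3 = -3; -3 > 0 — FAILS

The relation fails at x = 0, so x = 0 is a counterexample.

Answer: No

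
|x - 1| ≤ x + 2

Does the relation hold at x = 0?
x = 0: LHS = |0 - 1| = |-1| = 1, RHS = 0 + 2 = 2; 1 ≤ 2 — holds

The relation is satisfied at x = 0.

Answer: Yes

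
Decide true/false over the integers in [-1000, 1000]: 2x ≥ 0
The claim fails at x = -1:
x = -1: LHS = 2·(-1) = -2; -2 ≥ 0 — FAILS

Because a single integer refutes it, the statement is false.

Answer: False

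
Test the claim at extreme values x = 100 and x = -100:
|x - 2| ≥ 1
x = 100: LHS = |100 - 2| = |98| = 98; 98 ≥ 1 — holds
x = -100: LHS = |(-100) - 2| = |-102| = 102; 102 ≥ 1 — holds

Answer: Yes, holds for both x = 100 and x = -100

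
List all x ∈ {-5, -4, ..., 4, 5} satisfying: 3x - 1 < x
Holds for: {-5, -4, -3, -2, -1, 0}
Fails for: {1, 2, 3, 4, 5}

Answer: {-5, -4, -3, -2, -1, 0}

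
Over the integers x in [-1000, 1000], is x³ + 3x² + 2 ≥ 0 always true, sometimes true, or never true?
Holds at x = 0: LHS = 0³ + 3·0² + 2 = 2; 2 ≥ 0 — holds
Fails at x = -4: LHS = (-4)³ + 3·(-4)² + 2 = -14; -14 ≥ 0 — FAILS
It is satisfied by some integers in the range but not all.

Answer: Sometimes true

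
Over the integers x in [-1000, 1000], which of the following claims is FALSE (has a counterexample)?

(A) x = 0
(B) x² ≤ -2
(A) x = 1: 1 = 0 — FAILS
(B) x = 0: LHS = 0² = 0; 0 ≤ -2 — FAILS

Answer: Both A and B are false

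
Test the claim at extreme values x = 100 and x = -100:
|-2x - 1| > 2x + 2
x = 100: LHS = |-2·100 - 1| = |-201| = 201, RHS = 2·100 + 2 = 202; 201 > 202 — FAILS
x = -100: LHS = |-2·(-100) - 1| = |199| = 199, RHS = 2·(-100) + 2 = -198; 199 > -198 — holds

Answer: Partially: fails for x = 100, holds for x = -100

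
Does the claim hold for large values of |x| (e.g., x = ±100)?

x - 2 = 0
x = 100: LHS = 100 - 2 = 98; 98 = 0 — FAILS
x = -100: LHS = (-100) - 2 = -102; -102 = 0 — FAILS

Answer: No, fails for both x = 100 and x = -100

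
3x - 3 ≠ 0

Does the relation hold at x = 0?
x = 0: LHS = 3·0 - 3 = -3; -3 ≠ 0 — holds

The relation is satisfied at x = 0.

Answer: Yes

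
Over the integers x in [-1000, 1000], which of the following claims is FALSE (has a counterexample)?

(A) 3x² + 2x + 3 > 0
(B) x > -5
(A) Over all integers in [-1000, 1000], LHS − RHS is smallest at x = 0, where it equals 3:
x = 0: LHS = 3·0² + 2·0 + 3 = 3; 3 > 0 — holds
At the ends of the range:
x = -1000: LHS = 3·(-1000)² + 2·(-1000) + 3 = 2998003; 2998003 > 0 — holds
x = 1000: LHS = 3·1000² + 2·1000 + 3 = 3002003; 3002003 > 0 — holds
Hence LHS − RHS is never zero or negative, i.e. LHS > RHS throughout, so the relation holds for every integer in [-1000, 1000].

(B) x = -5: -5 > -5 — FAILS

Only (B) has a counterexample.

Answer: B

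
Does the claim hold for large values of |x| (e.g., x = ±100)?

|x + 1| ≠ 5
x = 100: LHS = |100 + 1| = |101| = 101; 101 ≠ 5 — holds
x = -100: LHS = |(-100) + 1| = |-99| = 99; 99 ≠ 5 — holds

Answer: Yes, holds for both x = 100 and x = -100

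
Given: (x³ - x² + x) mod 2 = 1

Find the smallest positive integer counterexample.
Testing positive integers:
x = 1: LHS = (1³ - 1² + 1) mod 2 = 1 mod 2 = 1; 1 = 1 — holds
x = 2: LHS = (2³ - 2² + 2) mod 2 = 6 mod 2 = 0; 0 = 1 — FAILS  ← smallest positive counterexample

Answer: x = 2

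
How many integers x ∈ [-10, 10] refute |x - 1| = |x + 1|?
Counterexamples in [-10, 10]: {-10, -9, -8, -7, -6, -5, -4, -3, -2, -1, 1, 2, 3, 4, 5, 6, 7, 8, 9, 10}.

Counting them gives 20 values.

Answer: 20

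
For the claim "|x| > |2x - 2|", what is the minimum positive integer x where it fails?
Testing positive integers:
x = 1: LHS = |1| = 1, RHS = |2·1 - 2| = |0| = 0; 1 > 0 — holds
x = 2: LHS = |2| = 2, RHS = |2·2 - 2| = |2| = 2; 2 > 2 — FAILS  ← smallest positive counterexample

Answer: x = 2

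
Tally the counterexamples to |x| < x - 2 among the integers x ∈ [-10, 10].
Counterexamples in [-10, 10]: {-10, -9, -8, -7, -6, -5, -4, -3, -2, -1, 0, 1, 2, 3, 4, 5, 6, 7, 8, 9, 10}.

Counting them gives 21 values.

Answer: 21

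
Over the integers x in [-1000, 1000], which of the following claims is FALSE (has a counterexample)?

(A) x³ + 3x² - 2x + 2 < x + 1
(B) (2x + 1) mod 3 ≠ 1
(A) x = 0: LHS = 0³ + 3·0² - 2·0 + 2 = 2, RHS = 0 + 1 = 1; 2 < 1 — FAILS
(B) x = 0: LHS = (2·0 + 1) mod 3 = 1 mod 3 = 1; 1 ≠ 1 — FAILS

Answer: Both A and B are false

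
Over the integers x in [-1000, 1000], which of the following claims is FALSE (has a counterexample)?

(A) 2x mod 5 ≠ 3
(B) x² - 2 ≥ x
(A) x = -1: LHS = (2·(-1)) mod 5 = (-2) mod 5 = 3; 3 ≠ 3 — FAILS
(B) x = 0: LHS = 0² - 2 = -2; -2 ≥ 0 — FAILS

Answer: Both A and B are false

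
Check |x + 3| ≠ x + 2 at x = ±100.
x = 100: LHS = |100 + 3| = |103| = 103, RHS = 100 + 2 = 102; 103 ≠ 102 — holds
x = -100: LHS = |(-100) + 3| = |-97| = 97, RHS = (-100) + 2 = -98; 97 ≠ -98 — holds

Answer: Yes, holds for both x = 100 and x = -100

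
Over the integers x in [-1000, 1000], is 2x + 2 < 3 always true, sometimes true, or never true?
Holds at x = 0: LHS = 2·0 + 2 = 2; 2 < 3 — holds
Fails at x = 1: LHS = 2·1 + 2 = 4; 4 < 3 — FAILS
It is satisfied by some integers in the range but not all.

Answer: Sometimes true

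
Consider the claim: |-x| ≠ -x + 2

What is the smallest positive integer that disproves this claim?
Testing positive integers:
x = 1: LHS = |-1| = 1, RHS = -1 + 2 = 1; 1 ≠ 1 — FAILS  ← smallest positive counterexample

Answer: x = 1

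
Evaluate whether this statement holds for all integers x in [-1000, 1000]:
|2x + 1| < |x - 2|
The claim fails at x = 1:
x = 1: LHS = |2·1 + 1| = |3| = 3, RHS = |1 - 2| = |-1| = 1; 3 < 1 — FAILS

Because a single integer refutes it, the statement is false.

Answer: False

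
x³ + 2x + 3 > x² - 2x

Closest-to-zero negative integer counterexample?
Testing negative integers from -1 downward:
x = -1: LHS = (-1)³ + 2·(-1) + 3 = 0, RHS = (-1)² - 2·(-1) = 3; 0 > 3 — FAILS  ← closest negative counterexample to 0

Answer: x = -1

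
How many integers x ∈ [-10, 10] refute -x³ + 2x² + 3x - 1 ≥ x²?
Counterexamples in [-10, 10]: {-1, 0, 3, 4, 5, 6, 7, 8, 9, 10}.

Counting them gives 10 values.

Answer: 10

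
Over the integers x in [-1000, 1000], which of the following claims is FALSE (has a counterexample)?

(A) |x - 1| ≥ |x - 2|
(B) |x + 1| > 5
(A) x = 0: LHS = |0 - 1| = |-1| = 1, RHS = |0 - 2| = |-2| = 2; 1 ≥ 2 — FAILS
(B) x = 0: LHS = |0 + 1| = |1| = 1; 1 > 5 — FAILS

Answer: Both A and B are false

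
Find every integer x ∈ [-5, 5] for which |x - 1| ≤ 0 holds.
Holds for: {1}
Fails for: {-5, -4, -3, -2, -1, 0, 2, 3, 4, 5}

Answer: {1}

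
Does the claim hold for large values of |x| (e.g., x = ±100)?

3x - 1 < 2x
x = 100: LHS = 3·100 - 1 = 299, RHS = 2·100 = 200; 299 < 200 — FAILS
x = -100: LHS = 3·(-100) - 1 = -301, RHS = 2·(-100) = -200; -301 < -200 — holds

Answer: Partially: fails for x = 100, holds for x = -100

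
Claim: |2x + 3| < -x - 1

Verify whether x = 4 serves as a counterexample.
Substitute x = 4 into the relation:
x = 4: LHS = |2·4 + 3| = |11| = 11, RHS = -4 - 1 = -5; 11 < -5 — FAILS

Since the claim fails at x = 4, this value is a counterexample.

Answer: Yes, x = 4 is a counterexample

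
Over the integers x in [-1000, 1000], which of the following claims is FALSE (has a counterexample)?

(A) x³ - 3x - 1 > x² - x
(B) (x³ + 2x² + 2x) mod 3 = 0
(A) x = 0: LHS = 0³ - 3·0 - 1 = -1, RHS = 0² - 0 = 0; -1 > 0 — FAILS
(B) x = 1: LHS = (1³ + 2·1² + 2·1) mod 3 = 5 mod 3 = 2; 2 = 0 — FAILS

Answer: Both A and B are false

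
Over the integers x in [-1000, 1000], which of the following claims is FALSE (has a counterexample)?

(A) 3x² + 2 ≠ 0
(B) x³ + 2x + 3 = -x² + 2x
(A) Over all integers in [-1000, 1000], LHS − RHS is always positive; it is smallest at x = 0, where it equals 2:
x = 0: LHS = 3·0² + 2 = 2; 2 ≠ 0 — holds
At the ends of the range:
x = -1000: LHS = 3·(-1000)² + 2 = 3000002; 3000002 ≠ 0 — holds
x = 1000: LHS = 3·1000² + 2 = 3000002; 3000002 ≠ 0 — holds
Hence LHS − RHS is never 0, i.e. the two sides are never equal, so the relation holds for every integer in [-1000, 1000].

(B) x = 0: LHS = 0³ + 2·0 + 3 = 3, RHS = -0² + 2·0 = 0; 3 = 0 — FAILS

Only (B) has a counterexample.

Answer: B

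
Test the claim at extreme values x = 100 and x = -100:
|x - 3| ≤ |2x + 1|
x = 100: LHS = |100 - 3| = |97| = 97, RHS = |2·100 + 1| = |201| = 201; 97 ≤ 201 — holds
x = -100: LHS = |(-100) - 3| = |-103| = 103, RHS = |2·(-100) + 1| = |-199| = 199; 103 ≤ 199 — holds

Answer: Yes, holds for both x = 100 and x = -100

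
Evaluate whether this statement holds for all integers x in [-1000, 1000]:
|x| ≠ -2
An absolute value is never negative, so the left side is ≥ 0 for every x, while the right side is -2. Tightest case in [-1000, 1000] is x = 0:
x = 0: LHS = |0| = 0; 0 ≠ -2 — holds
Hence LHS − RHS is never 0, i.e. the two sides are never equal, so the relation holds for every integer in [-1000, 1000].

No counterexample exists.

Answer: True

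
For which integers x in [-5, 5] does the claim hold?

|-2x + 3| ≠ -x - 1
Over all integers in [-5, 5], LHS − RHS is always positive; it is smallest at x = 1, where it equals 3:
x = 1: LHS = |-2·1 + 3| = |1| = 1, RHS = -1 - 1 = -2; 1 ≠ -2 — holds
At the ends of the range:
x = -5: LHS = |-2·(-5) + 3| = |13| = 13, RHS = -(-5) - 1 = 4; 13 ≠ 4 — holds
x = 5: LHS = |-2·5 + 3| = |-7| = 7, RHS = -5 - 1 = -6; 7 ≠ -6 — holds
Hence LHS − RHS is never 0, i.e. the two sides are never equal, so the relation holds for every integer in [-5, 5].

Answer: All integers in [-5, 5]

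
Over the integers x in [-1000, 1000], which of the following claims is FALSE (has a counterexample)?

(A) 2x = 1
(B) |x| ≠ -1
(A) x = 0: LHS = 2·0 = 0; 0 = 1 — FAILS

(B) An absolute value is never negative, so the left side is ≥ 0 for every x, while the right side is -1. Tightest case in [-1000, 1000] is x = 0:
x = 0: LHS = |0| = 0; 0 ≠ -1 — holds
Hence LHS − RHS is never 0, i.e. the two sides are never equal, so the relation holds for every integer in [-1000, 1000].

Only (A) has a counterexample.

Answer: A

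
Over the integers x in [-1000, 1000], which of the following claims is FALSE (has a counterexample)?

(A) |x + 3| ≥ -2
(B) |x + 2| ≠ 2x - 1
(A) An absolute value is never negative, so the left side is ≥ 0 for every x, while the right side is -2. Tightest case in [-1000, 1000] is x = -3:
x = -3: LHS = |(-3) + 3| = |0| = 0; 0 ≥ -2 — holds
Hence LHS − RHS is never negative, i.e. LHS ≥ RHS throughout, so the relation holds for every integer in [-1000, 1000].

(B) x = 3: LHS = |3 + 2| = |5| = 5, RHS = 2·3 - 1 = 5; 5 ≠ 5 — FAILS

Only (B) has a counterexample.

Answer: B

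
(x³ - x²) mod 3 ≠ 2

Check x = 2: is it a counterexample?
Substitute x = 2 into the relation:
x = 2: LHS = (2³ - 2²) mod 3 = 4 mod 3 = 1; 1 ≠ 2 — holds

The relation holds at x = 2, so it is not a counterexample.

Answer: No, x = 2 is not a counterexample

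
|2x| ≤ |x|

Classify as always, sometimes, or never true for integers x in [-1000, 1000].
Holds at x = 0: LHS = |2·0| = |0| = 0, RHS = |0| = 0; 0 ≤ 0 — holds
Fails at x = 1: LHS = |2·1| = |2| = 2, RHS = |1| = 1; 2 ≤ 1 — FAILS
It is satisfied by some integers in the range but not all.

Answer: Sometimes true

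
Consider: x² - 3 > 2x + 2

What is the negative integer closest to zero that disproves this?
Testing negative integers from -1 downward:
x = -1: LHS = (-1)² - 3 = -2, RHS = 2·(-1) + 2 = 0; -2 > 0 — FAILS  ← closest negative counterexample to 0

Answer: x = -1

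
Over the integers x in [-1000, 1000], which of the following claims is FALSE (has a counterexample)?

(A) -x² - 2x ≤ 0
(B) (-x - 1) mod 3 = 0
(A) x = -1: LHS = -(-1)² - 2·(-1) = 1; 1 ≤ 0 — FAILS
(B) x = 0: LHS = (-0 - 1) mod 3 = (-1) mod 3 = 2; 2 = 0 — FAILS

Answer: Both A and B are false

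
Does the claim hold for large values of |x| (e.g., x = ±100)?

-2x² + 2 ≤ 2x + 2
x = 100: LHS = -2·100² + 2 = -19998, RHS = 2·100 + 2 = 202; -19998 ≤ 202 — holds
x = -100: LHS = -2·(-100)² + 2 = -19998, RHS = 2·(-100) + 2 = -198; -19998 ≤ -198 — holds

Answer: Yes, holds for both x = 100 and x = -100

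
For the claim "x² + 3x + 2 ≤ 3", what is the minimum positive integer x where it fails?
Testing positive integers:
x = 1: LHS = 1² + 3·1 + 2 = 6; 6 ≤ 3 — FAILS  ← smallest positive counterexample

Answer: x = 1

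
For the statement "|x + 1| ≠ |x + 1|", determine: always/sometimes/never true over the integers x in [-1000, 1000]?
LHS − RHS = 0 at every integer in [-1000, 1000]; the two sides always agree. For instance:
x = -1000: LHS = |(-1000) + 1| = |-999| = 999, RHS = |(-1000) + 1| = |-999| = 999; 999 ≠ 999 — FAILS
x = 0: LHS = |0 + 1| = |1| = 1, RHS = |0 + 1| = |1| = 1; 1 ≠ 1 — FAILS
x = 1000: LHS = |1000 + 1| = |1001| = 1001, RHS = |1000 + 1| = |1001| = 1001; 1001 ≠ 1001 — FAILS
The sides are never unequal, so the claimed relation (≠) fails for every integer in [-1000, 1000].

No integer in the range satisfies it.

Answer: Never true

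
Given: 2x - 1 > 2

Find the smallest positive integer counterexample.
Testing positive integers:
x = 1: LHS = 2·1 - 1 = 1; 1 > 2 — FAILS  ← smallest positive counterexample

Answer: x = 1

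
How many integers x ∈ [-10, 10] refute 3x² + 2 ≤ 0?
Counterexamples in [-10, 10]: {-10, -9, -8, -7, -6, -5, -4, -3, -2, -1, 0, 1, 2, 3, 4, 5, 6, 7, 8, 9, 10}.

Counting them gives 21 values.

Answer: 21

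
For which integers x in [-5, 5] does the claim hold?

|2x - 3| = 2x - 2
Track d = LHS − RHS over the integers in [-5, 5]. Equality would need d = 0, but d changes sign only between consecutive integers, jumping over 0:
x = 1: LHS = |2·1 - 3| = |-1| = 1, RHS = 2·1 - 2 = 0; 1 = 0 — FAILS  (d = 1)
x = 2: LHS = |2·2 - 3| = |1| = 1, RHS = 2·2 - 2 = 2; 1 = 2 — FAILS  (d = -1)
Away from these crossings d keeps a constant sign, and checking every integer in [-5, 5] confirms d ≠ 0 throughout. Hence the two sides are never equal, so the claimed relation (=) fails for every integer in [-5, 5].

Answer: None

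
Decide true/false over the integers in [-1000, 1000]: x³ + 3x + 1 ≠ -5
Track d = LHS − RHS over the integers in [-1000, 1000]. Equality would need d = 0, but d changes sign only between consecutive integers, jumping over 0:
x = -2: LHS = (-2)³ + 3·(-2) + 1 = -13; -13 ≠ -5 — holds  (d = -8)
x = -1: LHS = (-1)³ + 3·(-1) + 1 = -3; -3 ≠ -5 — holds  (d = 2)
Away from these crossings d keeps a constant sign, and checking every integer in [-1000, 1000] confirms d ≠ 0 throughout. Hence the two sides are never equal, so the relation holds for every integer in [-1000, 1000].

No counterexample exists.

Answer: True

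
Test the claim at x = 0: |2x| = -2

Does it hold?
x = 0: LHS = |2·0| = |0| = 0; 0 = -2 — FAILS

The relation fails at x = 0, so x = 0 is a counterexample.

Answer: No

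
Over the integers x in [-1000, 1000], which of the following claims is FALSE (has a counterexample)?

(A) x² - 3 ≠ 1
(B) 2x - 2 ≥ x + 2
(A) x = 2: LHS = 2² - 3 = 1; 1 ≠ 1 — FAILS
(B) x = 0: LHS = 2·0 - 2 = -2, RHS = 0 + 2 = 2; -2 ≥ 2 — FAILS

Answer: Both A and B are false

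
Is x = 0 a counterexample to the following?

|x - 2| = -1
Substitute x = 0 into the relation:
x = 0: LHS = |0 - 2| = |-2| = 2; 2 = -1 — FAILS

Since the claim fails at x = 0, this value is a counterexample.

Answer: Yes, x = 0 is a counterexample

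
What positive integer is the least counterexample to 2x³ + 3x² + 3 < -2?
Testing positive integers:
x = 1: LHS = 2·1³ + 3·1² + 3 = 8; 8 < -2 — FAILS  ← smallest positive counterexample

Answer: x = 1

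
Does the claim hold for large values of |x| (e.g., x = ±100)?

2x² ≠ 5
x = 100: LHS = 2·100² = 20000; 20000 ≠ 5 — holds
x = -100: LHS = 2·(-100)² = 20000; 20000 ≠ 5 — holds

Answer: Yes, holds for both x = 100 and x = -100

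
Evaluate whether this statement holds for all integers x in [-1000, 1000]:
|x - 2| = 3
The claim fails at x = 0:
x = 0: LHS = |0 - 2| = |-2| = 2; 2 = 3 — FAILS

Because a single integer refutes it, the statement is false.

Answer: False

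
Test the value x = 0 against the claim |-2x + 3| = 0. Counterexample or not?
Substitute x = 0 into the relation:
x = 0: LHS = |-2·0 + 3| = |3| = 3; 3 = 0 — FAILS

Since the claim fails at x = 0, this value is a counterexample.

Answer: Yes, x = 0 is a counterexample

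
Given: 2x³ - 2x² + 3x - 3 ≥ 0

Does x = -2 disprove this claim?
Substitute x = -2 into the relation:
x = -2: LHS = 2·(-2)³ - 2·(-2)² + 3·(-2) - 3 = -33; -33 ≥ 0 — FAILS

Since the claim fails at x = -2, this value is a counterexample.

Answer: Yes, x = -2 is a counterexample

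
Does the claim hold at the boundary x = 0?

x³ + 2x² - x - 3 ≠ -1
x = 0: LHS = 0³ + 2·0² - 0 - 3 = -3; -3 ≠ -1 — holds

The relation is satisfied at x = 0.

Answer: Yes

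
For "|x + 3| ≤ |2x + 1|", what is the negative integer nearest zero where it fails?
Testing negative integers from -1 downward:
x = -1: LHS = |(-1) + 3| = |2| = 2, RHS = |2·(-1) + 1| = |-1| = 1; 2 ≤ 1 — FAILS  ← closest negative counterexample to 0

Answer: x = -1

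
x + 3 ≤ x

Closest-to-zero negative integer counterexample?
Testing negative integers from -1 downward:
x = -1: LHS = (-1) + 3 = 2; 2 ≤ -1 — FAILS  ← closest negative counterexample to 0

Answer: x = -1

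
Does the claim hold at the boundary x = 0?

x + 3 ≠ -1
x = 0: LHS = 0 + 3 = 3; 3 ≠ -1 — holds

The relation is satisfied at x = 0.

Answer: Yes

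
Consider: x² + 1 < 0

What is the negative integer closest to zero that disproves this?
Testing negative integers from -1 downward:
x = -1: LHS = (-1)² + 1 = 2; 2 < 0 — FAILS  ← closest negative counterexample to 0

Answer: x = -1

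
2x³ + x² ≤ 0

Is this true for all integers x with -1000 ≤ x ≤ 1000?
The claim fails at x = 1:
x = 1: LHS = 2·1³ + 1² = 3; 3 ≤ 0 — FAILS

Because a single integer refutes it, the statement is false.

Answer: False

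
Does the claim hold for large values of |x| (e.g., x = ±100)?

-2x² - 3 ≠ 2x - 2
x = 100: LHS = -2·100² - 3 = -20003, RHS = 2·100 - 2 = 198; -20003 ≠ 198 — holds
x = -100: LHS = -2·(-100)² - 3 = -20003, RHS = 2·(-100) - 2 = -202; -20003 ≠ -202 — holds

Answer: Yes, holds for both x = 100 and x = -100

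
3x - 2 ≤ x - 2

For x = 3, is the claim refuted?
Substitute x = 3 into the relation:
x = 3: LHS = 3·3 - 2 = 7, RHS = 3 - 2 = 1; 7 ≤ 1 — FAILS

Since the claim fails at x = 3, this value is a counterexample.

Answer: Yes, x = 3 is a counterexample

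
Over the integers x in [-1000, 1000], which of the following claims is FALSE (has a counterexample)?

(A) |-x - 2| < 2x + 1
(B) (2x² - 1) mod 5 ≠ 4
(A) x = 0: LHS = |-0 - 2| = |-2| = 2, RHS = 2·0 + 1 = 1; 2 < 1 — FAILS
(B) x = 0: LHS = (2·0² - 1) mod 5 = (-1) mod 5 = 4; 4 ≠ 4 — FAILS

Answer: Both A and B are false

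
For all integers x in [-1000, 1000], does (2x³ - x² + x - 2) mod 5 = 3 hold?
The claim fails at x = 1:
x = 1: LHS = (2·1³ - 1² + 1 - 2) mod 5 = 0 mod 5 = 0; 0 = 3 — FAILS

Because a single integer refutes it, the statement is false.

Answer: False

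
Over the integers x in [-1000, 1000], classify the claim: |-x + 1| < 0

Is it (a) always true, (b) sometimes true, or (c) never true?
An absolute value is never negative, so the left side is ≥ 0 for every x, while the right side is 0. Tightest case in [-1000, 1000] is x = 1:
x = 1: LHS = |-1 + 1| = |0| = 0; 0 < 0 — FAILS
Hence LHS − RHS is never negative, i.e. LHS ≥ RHS throughout, so the claimed relation (<) fails for every integer in [-1000, 1000].

No integer in the range satisfies it.

Answer: Never true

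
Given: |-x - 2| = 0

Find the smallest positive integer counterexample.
Testing positive integers:
x = 1: LHS = |-1 - 2| = |-3| = 3; 3 = 0 — FAILS  ← smallest positive counterexample

Answer: x = 1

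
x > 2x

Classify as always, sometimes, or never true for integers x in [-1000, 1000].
Holds at x = -1: RHS = 2·(-1) = -2; -1 > -2 — holds
Fails at x = 0: RHS = 2·0 = 0; 0 > 0 — FAILS
It is satisfied by some integers in the range but not all.

Answer: Sometimes true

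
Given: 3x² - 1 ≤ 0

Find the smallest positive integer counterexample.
Testing positive integers:
x = 1: LHS = 3·1² - 1 = 2; 2 ≤ 0 — FAILS  ← smallest positive counterexample

Answer: x = 1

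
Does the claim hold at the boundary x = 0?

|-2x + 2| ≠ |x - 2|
x = 0: LHS = |-2·0 + 2| = |2| = 2, RHS = |0 - 2| = |-2| = 2; 2 ≠ 2 — FAILS

The relation fails at x = 0, so x = 0 is a counterexample.

Answer: No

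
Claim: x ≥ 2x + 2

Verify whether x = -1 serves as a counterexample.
Substitute x = -1 into the relation:
x = -1: RHS = 2·(-1) + 2 = 0; -1 ≥ 0 — FAILS

Since the claim fails at x = -1, this value is a counterexample.

Answer: Yes, x = -1 is a counterexample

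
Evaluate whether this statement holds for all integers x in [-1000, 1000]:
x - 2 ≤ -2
The claim fails at x = 1:
x = 1: LHS = 1 - 2 = -1; -1 ≤ -2 — FAILS

Because a single integer refutes it, the statement is false.

Answer: False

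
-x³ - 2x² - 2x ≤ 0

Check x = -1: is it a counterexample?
Substitute x = -1 into the relation:
x = -1: LHS = -(-1)³ - 2·(-1)² - 2·(-1) = 1; 1 ≤ 0 — FAILS

Since the claim fails at x = -1, this value is a counterexample.

Answer: Yes, x = -1 is a counterexample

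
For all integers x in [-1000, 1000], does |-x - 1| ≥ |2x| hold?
The claim fails at x = -1:
x = -1: LHS = |-(-1) - 1| = |0| = 0, RHS = |2·(-1)| = |-2| = 2; 0 ≥ 2 — FAILS

Because a single integer refutes it, the statement is false.

Answer: False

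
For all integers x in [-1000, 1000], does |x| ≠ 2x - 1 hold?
The claim fails at x = 1:
x = 1: LHS = |1| = 1, RHS = 2·1 - 1 = 1; 1 ≠ 1 — FAILS

Because a single integer refutes it, the statement is false.

Answer: False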